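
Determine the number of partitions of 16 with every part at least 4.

They are:
16
12, 4
11, 5
10, 6
9, 7
8, 8
8, 4, 4
7, 5, 4
6, 6, 4
6, 5, 5
4, 4, 4, 4

11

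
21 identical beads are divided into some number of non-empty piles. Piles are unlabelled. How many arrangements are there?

Direct enumeration gives 792 partitions.

792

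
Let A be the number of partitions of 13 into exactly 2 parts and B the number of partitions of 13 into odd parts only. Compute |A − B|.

12

Partitions of 13 into exactly 2 parts: 6.
Partitions of 13 into odd parts only: 18.
|6 − 18| = 12.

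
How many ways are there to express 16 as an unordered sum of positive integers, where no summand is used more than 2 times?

Direct enumeration gives 89 partitions.

89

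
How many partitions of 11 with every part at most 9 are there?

54

There are too many to list fully; the first 12 (by largest part) are:
9, 2
9, 1, 1
8, 3
8, 2, 1
8, 1, 1, 1
7, 4
7, 3, 1
7, 2, 2
7, 2, 1, 1
7, 1, 1, 1, 1
6, 5
6, 4, 1
…and 42 more, for 54 total.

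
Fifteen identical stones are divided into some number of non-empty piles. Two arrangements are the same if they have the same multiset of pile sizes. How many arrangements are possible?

176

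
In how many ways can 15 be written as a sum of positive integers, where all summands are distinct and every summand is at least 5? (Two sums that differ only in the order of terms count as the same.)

4

Listing the qualifying partitions of 15:
15
10,5
9,6
8,7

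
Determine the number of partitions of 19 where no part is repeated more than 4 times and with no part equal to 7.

A full systematic count gives 265.

265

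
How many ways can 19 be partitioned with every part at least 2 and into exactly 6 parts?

14

They are:
9 + 2 + 2 + 2 + 2 + 2
8 + 3 + 2 + 2 + 2 + 2
7 + 4 + 2 + 2 + 2 + 2
7 + 3 + 3 + 2 + 2 + 2
6 + 5 + 2 + 2 + 2 + 2
6 + 4 + 3 + 2 + 2 + 2
6 + 3 + 3 + 3 + 2 + 2
5 + 5 + 3 + 2 + 2 + 2
5 + 4 + 4 + 2 + 2 + 2
5 + 4 + 3 + 3 + 2 + 2
5 + 3 + 3 + 3 + 3 + 2
4 + 4 + 4 + 3 + 2 + 2
4 + 4 + 3 + 3 + 3 + 2
4 + 3 + 3 + 3 + 3 + 3
Counting gives 14.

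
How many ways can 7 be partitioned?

15

Enumerating:
7
6,1
5,2
5,1,1
4,3
4,2,1
4,1,1,1
3,3,1
3,2,2
3,2,1,1
3,1,1,1,1
2,2,2,1
2,2,1,1,1
2,1,1,1,1,1
1,1,1,1,1,1,1
That's 15 in total.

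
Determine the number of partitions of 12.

Enumerating by decreasing first part gives 77 partitions in all.

77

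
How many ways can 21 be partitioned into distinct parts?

76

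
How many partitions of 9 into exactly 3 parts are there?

The partitions of 9 that satisfy the conditions:
7 + 1 + 1
6 + 2 + 1
5 + 3 + 1
5 + 2 + 2
4 + 4 + 1
4 + 3 + 2
3 + 3 + 3
That's 7 in total.

7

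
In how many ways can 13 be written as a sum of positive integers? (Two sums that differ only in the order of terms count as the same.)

101

Direct enumeration gives 101 partitions.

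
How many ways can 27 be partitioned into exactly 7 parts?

There are 364 such partitions.

364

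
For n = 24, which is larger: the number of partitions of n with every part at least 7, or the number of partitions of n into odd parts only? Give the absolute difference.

Partitions of 24 with every part at least 7: 10.
Partitions of 24 into odd parts only: 122.
|10 − 122| = 112.

112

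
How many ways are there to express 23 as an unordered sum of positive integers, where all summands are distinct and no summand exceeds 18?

97

Enumerating by decreasing first part gives 97 partitions in all.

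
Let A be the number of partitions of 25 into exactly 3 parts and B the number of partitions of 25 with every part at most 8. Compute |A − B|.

Partitions of 25 into exactly 3 parts: 52.
Partitions of 25 with every part at most 8: 1090.
|52 − 1090| = 1038.

1038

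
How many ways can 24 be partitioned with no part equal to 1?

Direct enumeration gives 320 partitions.

320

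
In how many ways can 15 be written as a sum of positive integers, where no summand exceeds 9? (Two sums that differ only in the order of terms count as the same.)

Enumerating by decreasing first part gives 157 partitions in all.

157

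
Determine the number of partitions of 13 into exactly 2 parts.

6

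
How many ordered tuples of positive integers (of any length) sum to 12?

Each of the 11 gaps between 12 units is either a break or not: 2^11 = 2048.

2048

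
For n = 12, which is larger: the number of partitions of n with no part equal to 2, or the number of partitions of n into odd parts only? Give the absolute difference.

20

Partitions of 12 with no part equal to 2: 35.
Partitions of 12 into odd parts only: 15.
|35 − 15| = 20.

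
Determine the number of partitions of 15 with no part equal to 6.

146

There are 146 such partitions.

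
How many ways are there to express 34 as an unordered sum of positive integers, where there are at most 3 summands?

114

Direct enumeration gives 114 partitions.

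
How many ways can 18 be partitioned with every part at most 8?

288

Enumerating by decreasing first part gives 288 partitions in all.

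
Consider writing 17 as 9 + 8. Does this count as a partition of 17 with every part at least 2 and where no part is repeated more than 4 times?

The parts sum to 17, and the condition 'every summand is at least 2' holds; the condition 'no summand is used more than 4 times' holds.

Yes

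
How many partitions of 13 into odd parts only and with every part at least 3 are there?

3

Enumerating:
13
3,3,7
3,5,5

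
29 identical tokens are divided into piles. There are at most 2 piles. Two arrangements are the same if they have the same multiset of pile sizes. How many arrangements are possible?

Enumerating:
29
28, 1
27, 2
26, 3
25, 4
24, 5
23, 6
22, 7
21, 8
20, 9
19, 10
18, 11
17, 12
16, 13
15, 14
That's 15 in total.

15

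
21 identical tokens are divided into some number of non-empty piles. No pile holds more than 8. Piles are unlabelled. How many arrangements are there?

525

Enumerating by decreasing first part gives 525 partitions in all.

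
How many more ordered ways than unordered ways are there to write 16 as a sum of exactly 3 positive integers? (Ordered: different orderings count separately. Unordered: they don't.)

Ordered (compositions into 3 parts): C(15,2) = 105.
Partitions of 16 into exactly 3 parts: 21.
Difference: 105 − 21 = 84.

84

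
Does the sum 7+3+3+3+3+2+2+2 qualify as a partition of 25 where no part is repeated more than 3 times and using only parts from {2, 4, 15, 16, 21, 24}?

The parts sum to 25, and the condition 'no summand is used more than 3 times' is violated.

No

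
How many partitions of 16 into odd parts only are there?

32

A partial list (first 12 by largest part):
15,1
13,3
13,1,1,1
11,5
11,3,1,1
11,1,1,1,1,1
9,7
9,5,1,1
9,3,3,1
9,3,1,1,1,1
9,1,1,1,1,1,1,1
7,7,1,1
…and 20 more, for 32 total.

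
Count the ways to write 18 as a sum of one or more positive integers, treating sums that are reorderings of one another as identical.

Enumerating by decreasing first part gives 385 partitions in all.

385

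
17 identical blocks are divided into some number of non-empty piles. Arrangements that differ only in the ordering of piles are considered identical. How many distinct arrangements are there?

297

Enumerating by decreasing first part gives 297 partitions in all.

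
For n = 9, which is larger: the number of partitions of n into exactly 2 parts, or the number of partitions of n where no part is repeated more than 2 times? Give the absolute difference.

Partitions of 9 into exactly 2 parts: 4.
Partitions of 9 where no part is repeated more than 2 times: 16.
|4 − 16| = 12.

12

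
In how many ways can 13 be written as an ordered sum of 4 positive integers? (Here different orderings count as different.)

220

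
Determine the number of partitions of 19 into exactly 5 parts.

70

There are too many to list fully; the first 12 (by largest part) are:
1+1+1+1+15
1+1+1+2+14
1+1+1+3+13
1+1+2+2+13
1+1+1+4+12
1+1+2+3+12
1+2+2+2+12
1+1+1+5+11
1+1+2+4+11
1+1+3+3+11
1+2+2+3+11
2+2+2+2+11
…and 58 more, for 70 total.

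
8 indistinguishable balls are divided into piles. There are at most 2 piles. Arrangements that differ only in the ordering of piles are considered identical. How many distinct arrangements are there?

The partitions of 8 that satisfy the conditions:
8
1,7
2,6
3,5
4,4

5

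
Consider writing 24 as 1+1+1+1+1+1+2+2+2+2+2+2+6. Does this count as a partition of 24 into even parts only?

No

The parts sum to 24, and the condition 'every summand is even' is violated.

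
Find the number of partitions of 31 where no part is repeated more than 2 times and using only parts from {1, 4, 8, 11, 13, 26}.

Listing the qualifying partitions of 31:
1, 4, 26
1, 4, 13, 13
1, 1, 8, 8, 13
1, 1, 4, 4, 8, 13
1, 8, 11, 11
1, 4, 4, 11, 11
4, 8, 8, 11
That's 7 in total.

7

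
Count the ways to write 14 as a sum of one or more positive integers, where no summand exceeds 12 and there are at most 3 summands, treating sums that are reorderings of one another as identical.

Enumerating:
12, 2
12, 1, 1
11, 3
11, 2, 1
10, 4
10, 3, 1
10, 2, 2
9, 5
9, 4, 1
9, 3, 2
8, 6
8, 5, 1
8, 4, 2
8, 3, 3
7, 7
7, 6, 1
7, 5, 2
7, 4, 3
6, 6, 2
6, 5, 3
6, 4, 4
5, 5, 4
Counting gives 22.

22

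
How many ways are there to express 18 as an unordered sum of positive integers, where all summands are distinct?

A partial list (first 12 by largest part):
18
17 + 1
16 + 2
15 + 3
15 + 2 + 1
14 + 4
14 + 3 + 1
13 + 5
13 + 4 + 1
13 + 3 + 2
12 + 6
12 + 5 + 1
…and 34 more, for 46 total.

46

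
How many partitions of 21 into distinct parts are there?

There are 76 such partitions.

76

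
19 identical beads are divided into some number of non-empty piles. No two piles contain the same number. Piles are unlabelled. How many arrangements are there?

54

A partial list (first 12 by largest part):
19
18, 1
17, 2
16, 3
16, 2, 1
15, 4
15, 3, 1
14, 5
14, 4, 1
14, 3, 2
13, 6
13, 5, 1
…and 42 more, for 54 total.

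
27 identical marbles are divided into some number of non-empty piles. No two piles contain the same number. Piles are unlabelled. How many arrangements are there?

Enumerating by decreasing first part gives 192 partitions in all.

192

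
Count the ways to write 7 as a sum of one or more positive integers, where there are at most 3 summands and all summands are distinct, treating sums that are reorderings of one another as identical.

5

The partitions of 7 that satisfy the conditions:
7
6 + 1
5 + 2
4 + 3
4 + 2 + 1
Counting gives 5.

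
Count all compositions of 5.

The number of compositions of n is 2^(n−1); here 2^4 = 16.

16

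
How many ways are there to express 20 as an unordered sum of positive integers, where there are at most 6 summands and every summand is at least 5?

13

The partitions of 20 that satisfy the conditions:
20
15, 5
14, 6
13, 7
12, 8
11, 9
10, 10
10, 5, 5
9, 6, 5
8, 7, 5
8, 6, 6
7, 7, 6
5, 5, 5, 5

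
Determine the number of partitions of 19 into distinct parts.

54

A partial list (first 12 by largest part):
19
18+1
17+2
16+3
16+2+1
15+4
15+3+1
14+5
14+4+1
14+3+2
13+6
13+5+1
…and 42 more, for 54 total.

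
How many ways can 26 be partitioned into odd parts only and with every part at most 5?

A partial list (first 12 by largest part):
5, 5, 5, 5, 5, 1
5, 5, 5, 5, 3, 3
5, 5, 5, 5, 3, 1, 1, 1
5, 5, 5, 5, 1, 1, 1, 1, 1, 1
5, 5, 5, 3, 3, 3, 1, 1
5, 5, 5, 3, 3, 1, 1, 1, 1, 1
5, 5, 5, 3, 1, 1, 1, 1, 1, 1, 1, 1
5, 5, 5, 1, 1, 1, 1, 1, 1, 1, 1, 1, 1, 1
5, 5, 3, 3, 3, 3, 3, 1
5, 5, 3, 3, 3, 3, 1, 1, 1, 1
5, 5, 3, 3, 3, 1, 1, 1, 1, 1, 1, 1
5, 5, 3, 3, 1, 1, 1, 1, 1, 1, 1, 1, 1, 1
…and 19 more, for 31 total.

31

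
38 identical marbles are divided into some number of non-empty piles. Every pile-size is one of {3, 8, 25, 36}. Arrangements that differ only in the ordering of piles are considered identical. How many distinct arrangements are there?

Listing the qualifying partitions of 38:
3 + 3 + 8 + 8 + 8 + 8
3 + 3 + 3 + 3 + 3 + 3 + 3 + 3 + 3 + 3 + 8

2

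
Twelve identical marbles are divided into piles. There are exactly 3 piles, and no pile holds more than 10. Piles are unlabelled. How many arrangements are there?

They are:
10,1,1
9,2,1
8,3,1
8,2,2
7,4,1
7,3,2
6,5,1
6,4,2
6,3,3
5,5,2
5,4,3
4,4,4

12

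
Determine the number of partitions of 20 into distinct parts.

64

A partial list (first 12 by largest part):
20
19 + 1
18 + 2
17 + 3
17 + 2 + 1
16 + 4
16 + 3 + 1
15 + 5
15 + 4 + 1
15 + 3 + 2
14 + 6
14 + 5 + 1
…and 52 more, for 64 total.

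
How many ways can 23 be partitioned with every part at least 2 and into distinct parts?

56

A partial list (first 12 by largest part):
23
2+21
3+20
4+19
5+18
2+3+18
6+17
2+4+17
7+16
2+5+16
3+4+16
8+15
…and 44 more, for 56 total.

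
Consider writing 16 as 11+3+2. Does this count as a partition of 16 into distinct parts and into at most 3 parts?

Yes

The parts sum to 16, and the condition 'all summands are distinct' holds; the condition 'there are at most 3 summands' holds.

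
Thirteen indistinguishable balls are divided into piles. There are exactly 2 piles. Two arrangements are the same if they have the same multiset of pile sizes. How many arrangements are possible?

Enumerating:
1 + 12
2 + 11
3 + 10
4 + 9
5 + 8
6 + 7

6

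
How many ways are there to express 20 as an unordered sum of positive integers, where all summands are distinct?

There are too many to list fully; the first 12 (by largest part) are:
20
19+1
18+2
17+3
17+2+1
16+4
16+3+1
15+5
15+4+1
15+3+2
14+6
14+5+1
…and 52 more, for 64 total.

64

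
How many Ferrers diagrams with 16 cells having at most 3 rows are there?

There are too many to list fully; the first 12 (by largest part) are:
16
15 + 1
14 + 2
14 + 1 + 1
13 + 3
13 + 2 + 1
12 + 4
12 + 3 + 1
12 + 2 + 2
11 + 5
11 + 4 + 1
11 + 3 + 2
…and 18 more, for 30 total.

30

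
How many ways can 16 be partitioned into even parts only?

Listing the qualifying partitions of 16:
16
14, 2
12, 4
12, 2, 2
10, 6
10, 4, 2
10, 2, 2, 2
8, 8
8, 6, 2
8, 4, 4
8, 4, 2, 2
8, 2, 2, 2, 2
6, 6, 4
6, 6, 2, 2
6, 4, 4, 2
6, 4, 2, 2, 2
6, 2, 2, 2, 2, 2
4, 4, 4, 4
4, 4, 4, 2, 2
4, 4, 2, 2, 2, 2
4, 2, 2, 2, 2, 2, 2
2, 2, 2, 2, 2, 2, 2, 2
That's 22 in total.

22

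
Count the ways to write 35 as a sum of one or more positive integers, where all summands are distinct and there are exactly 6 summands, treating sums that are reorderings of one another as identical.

Systematic enumeration (by largest part, then next-largest, …) yields 90.

90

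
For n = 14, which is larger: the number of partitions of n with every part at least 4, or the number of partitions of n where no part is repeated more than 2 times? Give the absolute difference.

Partitions of 14 with every part at least 4: 7.
Partitions of 14 where no part is repeated more than 2 times: 57.
|7 − 57| = 50.

50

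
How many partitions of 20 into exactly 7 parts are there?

Counting exhaustively, 82 partitions satisfy the conditions.

82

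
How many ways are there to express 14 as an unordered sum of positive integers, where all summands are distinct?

22

The partitions of 14 that satisfy the conditions:
14
1, 13
2, 12
3, 11
1, 2, 11
4, 10
1, 3, 10
5, 9
1, 4, 9
2, 3, 9
6, 8
1, 5, 8
2, 4, 8
1, 2, 3, 8
1, 6, 7
2, 5, 7
3, 4, 7
1, 2, 4, 7
3, 5, 6
1, 2, 5, 6
1, 3, 4, 6
2, 3, 4, 5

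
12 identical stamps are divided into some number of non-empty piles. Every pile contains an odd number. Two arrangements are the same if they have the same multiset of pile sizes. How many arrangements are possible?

15

Listing the qualifying partitions of 12:
1+11
3+9
1+1+1+9
5+7
1+1+3+7
1+1+1+1+1+7
1+1+5+5
1+3+3+5
1+1+1+1+3+5
1+1+1+1+1+1+1+5
3+3+3+3
1+1+1+3+3+3
1+1+1+1+1+1+3+3
1+1+1+1+1+1+1+1+1+3
1+1+1+1+1+1+1+1+1+1+1+1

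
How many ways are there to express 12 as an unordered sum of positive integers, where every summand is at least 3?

9

The partitions of 12 that satisfy the conditions:
12
3,9
4,8
5,7
6,6
3,3,6
3,4,5
4,4,4
3,3,3,3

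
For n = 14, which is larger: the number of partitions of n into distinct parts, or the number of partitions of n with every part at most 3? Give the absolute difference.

Partitions of 14 into distinct parts: 22.
Partitions of 14 with every part at most 3: 24.
|22 − 24| = 2.

2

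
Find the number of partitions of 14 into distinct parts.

Enumerating:
14
13, 1
12, 2
11, 3
11, 2, 1
10, 4
10, 3, 1
9, 5
9, 4, 1
9, 3, 2
8, 6
8, 5, 1
8, 4, 2
8, 3, 2, 1
7, 6, 1
7, 5, 2
7, 4, 3
7, 4, 2, 1
6, 5, 3
6, 5, 2, 1
6, 4, 3, 1
5, 4, 3, 2

22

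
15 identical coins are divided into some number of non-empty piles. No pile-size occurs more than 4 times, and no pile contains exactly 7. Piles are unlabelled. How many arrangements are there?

108

Direct enumeration gives 108 partitions.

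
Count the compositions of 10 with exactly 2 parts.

9

A composition of 10 into 2 positive parts is chosen by placing 1 dividers among the 9 gaps between 10 units: C(9,1) = 9.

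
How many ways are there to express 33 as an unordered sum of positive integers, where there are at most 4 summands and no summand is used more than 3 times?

Systematic enumeration (by largest part, then next-largest, …) yields 378.

378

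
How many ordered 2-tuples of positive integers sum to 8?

7

Place 1 bars in the 7 internal gaps of a row of 8 dots: C(7,1) = 7.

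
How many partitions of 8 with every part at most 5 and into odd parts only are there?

5

They are:
5+3
5+1+1+1
3+3+1+1
3+1+1+1+1+1
1+1+1+1+1+1+1+1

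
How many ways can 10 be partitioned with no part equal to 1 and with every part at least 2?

Enumerating:
10
8,2
7,3
6,4
6,2,2
5,5
5,3,2
4,4,2
4,3,3
4,2,2,2
3,3,2,2
2,2,2,2,2

12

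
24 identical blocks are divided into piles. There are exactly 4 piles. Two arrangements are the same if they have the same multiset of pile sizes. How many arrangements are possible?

108

Direct enumeration gives 108 partitions.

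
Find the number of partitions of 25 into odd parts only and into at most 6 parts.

47

A partial list (first 12 by largest part):
25
23,1,1
21,3,1
21,1,1,1,1
19,5,1
19,3,3
19,3,1,1,1
17,7,1
17,5,3
17,5,1,1,1
17,3,3,1,1
15,9,1
…and 35 more, for 47 total.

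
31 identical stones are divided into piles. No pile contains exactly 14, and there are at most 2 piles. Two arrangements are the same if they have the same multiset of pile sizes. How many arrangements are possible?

15

Enumerating:
31
30 + 1
29 + 2
28 + 3
27 + 4
26 + 5
25 + 6
24 + 7
23 + 8
22 + 9
21 + 10
20 + 11
19 + 12
18 + 13
16 + 15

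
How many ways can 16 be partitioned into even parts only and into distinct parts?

The partitions of 16 that satisfy the conditions:
16
14,2
12,4
10,6
10,4,2
8,6,2

6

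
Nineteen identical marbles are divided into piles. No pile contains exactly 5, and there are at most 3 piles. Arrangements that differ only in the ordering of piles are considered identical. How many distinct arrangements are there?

32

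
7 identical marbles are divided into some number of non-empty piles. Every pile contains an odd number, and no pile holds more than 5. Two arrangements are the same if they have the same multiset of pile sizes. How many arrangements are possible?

Enumerating:
5 + 1 + 1
3 + 3 + 1
3 + 1 + 1 + 1 + 1
1 + 1 + 1 + 1 + 1 + 1 + 1

4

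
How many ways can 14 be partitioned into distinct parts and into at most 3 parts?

17

Listing the qualifying partitions of 14:
14
13+1
12+2
11+3
11+2+1
10+4
10+3+1
9+5
9+4+1
9+3+2
8+6
8+5+1
8+4+2
7+6+1
7+5+2
7+4+3
6+5+3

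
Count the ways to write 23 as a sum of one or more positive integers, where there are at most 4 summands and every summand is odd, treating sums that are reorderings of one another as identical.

15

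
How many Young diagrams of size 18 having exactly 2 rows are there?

Enumerating:
17+1
16+2
15+3
14+4
13+5
12+6
11+7
10+8
9+9

9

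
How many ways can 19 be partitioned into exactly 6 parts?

71

A full systematic count gives 71.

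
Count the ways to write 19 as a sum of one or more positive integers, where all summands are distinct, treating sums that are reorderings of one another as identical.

A partial list (first 12 by largest part):
19
1+18
2+17
3+16
1+2+16
4+15
1+3+15
5+14
1+4+14
2+3+14
6+13
1+5+13
…and 42 more, for 54 total.

54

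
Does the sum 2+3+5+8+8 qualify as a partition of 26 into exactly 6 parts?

No

The parts sum to 26, and the condition 'there are exactly 6 summands' is violated.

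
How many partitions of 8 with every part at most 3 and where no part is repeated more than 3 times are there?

5

Listing the qualifying partitions of 8:
3 + 3 + 2
3 + 3 + 1 + 1
3 + 2 + 2 + 1
3 + 2 + 1 + 1 + 1
2 + 2 + 2 + 1 + 1
That's 5 in total.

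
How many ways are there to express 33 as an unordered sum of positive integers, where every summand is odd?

448

Enumerating by decreasing first part gives 448 partitions in all.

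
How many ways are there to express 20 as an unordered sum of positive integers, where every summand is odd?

64

A partial list (first 12 by largest part):
1,19
3,17
1,1,1,17
5,15
1,1,3,15
1,1,1,1,1,15
7,13
1,1,5,13
1,3,3,13
1,1,1,1,3,13
1,1,1,1,1,1,1,13
9,11
…and 52 more, for 64 total.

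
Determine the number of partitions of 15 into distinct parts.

A partial list (first 12 by largest part):
15
14 + 1
13 + 2
12 + 3
12 + 2 + 1
11 + 4
11 + 3 + 1
10 + 5
10 + 4 + 1
10 + 3 + 2
9 + 6
9 + 5 + 1
…and 15 more, for 27 total.

27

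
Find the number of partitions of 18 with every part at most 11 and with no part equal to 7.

Counting exhaustively, 299 partitions satisfy the conditions.

299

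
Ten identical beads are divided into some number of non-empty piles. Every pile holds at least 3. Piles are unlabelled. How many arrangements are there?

5

They are:
10
7 + 3
6 + 4
5 + 5
4 + 3 + 3
That's 5 in total.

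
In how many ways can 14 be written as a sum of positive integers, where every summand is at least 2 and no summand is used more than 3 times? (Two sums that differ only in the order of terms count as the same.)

29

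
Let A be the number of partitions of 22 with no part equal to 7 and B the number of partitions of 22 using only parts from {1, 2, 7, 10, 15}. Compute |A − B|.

783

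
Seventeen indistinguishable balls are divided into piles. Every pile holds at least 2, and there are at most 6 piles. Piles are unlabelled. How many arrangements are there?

A partial list (first 12 by largest part):
17
15, 2
14, 3
13, 4
13, 2, 2
12, 5
12, 3, 2
11, 6
11, 4, 2
11, 3, 3
11, 2, 2, 2
10, 7
…and 50 more, for 62 total.

62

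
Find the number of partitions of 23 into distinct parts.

104

Direct enumeration gives 104 partitions.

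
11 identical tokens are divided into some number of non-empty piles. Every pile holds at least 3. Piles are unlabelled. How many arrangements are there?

Enumerating:
11
8 + 3
7 + 4
6 + 5
5 + 3 + 3
4 + 4 + 3
Counting gives 6.

6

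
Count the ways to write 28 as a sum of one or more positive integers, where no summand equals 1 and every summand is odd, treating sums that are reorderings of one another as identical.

30

There are too many to list fully; the first 12 (by largest part) are:
25+3
23+5
21+7
19+9
19+3+3+3
17+11
17+5+3+3
15+13
15+7+3+3
15+5+5+3
13+9+3+3
13+7+5+3
…and 18 more, for 30 total.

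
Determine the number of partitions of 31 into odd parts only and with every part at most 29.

339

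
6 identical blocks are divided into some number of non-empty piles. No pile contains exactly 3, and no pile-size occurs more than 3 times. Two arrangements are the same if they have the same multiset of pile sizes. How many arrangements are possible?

Listing the qualifying partitions of 6:
6
5 + 1
4 + 2
4 + 1 + 1
2 + 2 + 2
2 + 2 + 1 + 1

6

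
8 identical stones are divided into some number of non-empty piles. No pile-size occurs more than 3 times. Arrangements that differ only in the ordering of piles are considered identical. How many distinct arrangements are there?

16

The partitions of 8 that satisfy the conditions:
8
7+1
6+2
6+1+1
5+3
5+2+1
5+1+1+1
4+4
4+3+1
4+2+2
4+2+1+1
3+3+2
3+3+1+1
3+2+2+1
3+2+1+1+1
2+2+2+1+1
That's 16 in total.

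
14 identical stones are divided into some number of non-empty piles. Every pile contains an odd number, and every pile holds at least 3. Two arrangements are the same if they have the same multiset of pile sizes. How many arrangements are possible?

4

The partitions of 14 that satisfy the conditions:
11, 3
9, 5
7, 7
5, 3, 3, 3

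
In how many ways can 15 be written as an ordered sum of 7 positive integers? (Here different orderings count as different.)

3003

Equivalently, choose which 6 of the 14 gaps become plus signs: C(14,6) = 3003.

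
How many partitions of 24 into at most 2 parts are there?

They are:
24
23 + 1
22 + 2
21 + 3
20 + 4
19 + 5
18 + 6
17 + 7
16 + 8
15 + 9
14 + 10
13 + 11
12 + 12
That's 13 in total.

13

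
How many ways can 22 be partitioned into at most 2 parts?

12

Listing the qualifying partitions of 22:
22
21, 1
20, 2
19, 3
18, 4
17, 5
16, 6
15, 7
14, 8
13, 9
12, 10
11, 11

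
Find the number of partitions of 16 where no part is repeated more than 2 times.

There are 89 such partitions.

89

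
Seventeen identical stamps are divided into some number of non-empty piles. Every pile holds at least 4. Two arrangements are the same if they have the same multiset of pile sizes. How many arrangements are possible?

12

Enumerating:
17
13 + 4
12 + 5
11 + 6
10 + 7
9 + 8
9 + 4 + 4
8 + 5 + 4
7 + 6 + 4
7 + 5 + 5
6 + 6 + 5
5 + 4 + 4 + 4
Counting gives 12.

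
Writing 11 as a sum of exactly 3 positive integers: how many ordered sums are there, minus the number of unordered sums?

35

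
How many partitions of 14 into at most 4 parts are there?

47

There are too many to list fully; the first 12 (by largest part) are:
14
13,1
12,2
12,1,1
11,3
11,2,1
11,1,1,1
10,4
10,3,1
10,2,2
10,2,1,1
9,5
…and 35 more, for 47 total.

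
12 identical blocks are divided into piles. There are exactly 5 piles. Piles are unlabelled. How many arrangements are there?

13

Enumerating:
8 + 1 + 1 + 1 + 1
7 + 2 + 1 + 1 + 1
6 + 3 + 1 + 1 + 1
6 + 2 + 2 + 1 + 1
5 + 4 + 1 + 1 + 1
5 + 3 + 2 + 1 + 1
5 + 2 + 2 + 2 + 1
4 + 4 + 2 + 1 + 1
4 + 3 + 3 + 1 + 1
4 + 3 + 2 + 2 + 1
4 + 2 + 2 + 2 + 2
3 + 3 + 3 + 2 + 1
3 + 3 + 2 + 2 + 2
That's 13 in total.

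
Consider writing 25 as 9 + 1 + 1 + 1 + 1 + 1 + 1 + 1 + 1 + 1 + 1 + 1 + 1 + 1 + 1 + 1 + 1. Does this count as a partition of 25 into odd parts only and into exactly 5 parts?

The parts sum to 25, and the condition 'there are exactly 5 summands' is violated.

No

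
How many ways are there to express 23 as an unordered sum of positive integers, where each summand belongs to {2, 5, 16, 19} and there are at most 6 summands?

The partitions of 23 that satisfy the conditions:
19+2+2
16+5+2

2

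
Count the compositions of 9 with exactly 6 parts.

Place 5 bars in the 8 internal gaps of a row of 9 dots: C(8,5) = 56.

56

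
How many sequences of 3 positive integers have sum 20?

171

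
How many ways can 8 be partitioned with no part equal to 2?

They are:
8
1, 7
1, 1, 6
3, 5
1, 1, 1, 5
4, 4
1, 3, 4
1, 1, 1, 1, 4
1, 1, 3, 3
1, 1, 1, 1, 1, 3
1, 1, 1, 1, 1, 1, 1, 1

11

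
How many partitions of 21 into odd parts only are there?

Direct enumeration gives 76 partitions.

76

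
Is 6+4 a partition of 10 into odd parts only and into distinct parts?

The parts sum to 10, and the condition 'every summand is odd' is violated.

No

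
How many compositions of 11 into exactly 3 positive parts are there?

By stars and bars with positive parts, the count is C(10,2) = 45.

45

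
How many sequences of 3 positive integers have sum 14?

78

A composition of 14 into 3 positive parts is chosen by placing 2 dividers among the 13 gaps between 14 units: C(13,2) = 78.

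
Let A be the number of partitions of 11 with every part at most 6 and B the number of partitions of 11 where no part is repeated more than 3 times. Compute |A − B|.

Partitions of 11 with every part at most 6: 44.
Partitions of 11 where no part is repeated more than 3 times: 38.
|44 − 38| = 6.

6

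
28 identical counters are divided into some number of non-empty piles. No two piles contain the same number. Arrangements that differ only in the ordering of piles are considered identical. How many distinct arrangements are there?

Counting exhaustively, 222 partitions satisfy the conditions.

222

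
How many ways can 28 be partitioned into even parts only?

A full systematic count gives 135.

135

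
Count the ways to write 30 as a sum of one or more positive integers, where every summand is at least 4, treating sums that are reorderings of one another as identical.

140

Enumerating by decreasing first part gives 140 partitions in all.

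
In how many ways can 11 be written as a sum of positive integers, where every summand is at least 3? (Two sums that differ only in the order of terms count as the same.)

6

Listing the qualifying partitions of 11:
11
8+3
7+4
6+5
5+3+3
4+4+3
That's 6 in total.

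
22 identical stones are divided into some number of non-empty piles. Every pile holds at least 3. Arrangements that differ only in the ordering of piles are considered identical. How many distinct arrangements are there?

73

Direct enumeration gives 73 partitions.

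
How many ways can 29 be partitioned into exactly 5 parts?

Enumerating by decreasing first part gives 333 partitions in all.

333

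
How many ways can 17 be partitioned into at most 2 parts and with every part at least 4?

6

Enumerating:
17
13+4
12+5
11+6
10+7
9+8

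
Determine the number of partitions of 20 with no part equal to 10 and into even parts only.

35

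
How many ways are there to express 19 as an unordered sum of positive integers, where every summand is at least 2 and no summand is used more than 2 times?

A partial list (first 12 by largest part):
19
17+2
16+3
15+4
15+2+2
14+5
14+3+2
13+6
13+4+2
13+3+3
12+7
12+5+2
…and 53 more, for 65 total.

65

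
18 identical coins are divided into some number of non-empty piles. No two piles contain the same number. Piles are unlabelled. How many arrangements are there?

46

There are too many to list fully; the first 12 (by largest part) are:
18
17 + 1
16 + 2
15 + 3
15 + 2 + 1
14 + 4
14 + 3 + 1
13 + 5
13 + 4 + 1
13 + 3 + 2
12 + 6
12 + 5 + 1
…and 34 more, for 46 total.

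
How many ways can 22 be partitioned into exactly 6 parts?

There are 136 such partitions.

136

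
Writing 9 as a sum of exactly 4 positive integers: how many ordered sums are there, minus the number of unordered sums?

Ordered (compositions into 4 parts): C(8,3) = 56.
Unordered (partitions into 4 parts): 6.
Difference: 56 − 6 = 50.

50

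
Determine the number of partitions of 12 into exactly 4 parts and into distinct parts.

The partitions of 12 that satisfy the conditions:
6, 3, 2, 1
5, 4, 2, 1

2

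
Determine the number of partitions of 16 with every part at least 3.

21

The partitions of 16 that satisfy the conditions:
16
13 + 3
12 + 4
11 + 5
10 + 6
10 + 3 + 3
9 + 7
9 + 4 + 3
8 + 8
8 + 5 + 3
8 + 4 + 4
7 + 6 + 3
7 + 5 + 4
7 + 3 + 3 + 3
6 + 6 + 4
6 + 5 + 5
6 + 4 + 3 + 3
5 + 5 + 3 + 3
5 + 4 + 4 + 3
4 + 4 + 4 + 4
4 + 3 + 3 + 3 + 3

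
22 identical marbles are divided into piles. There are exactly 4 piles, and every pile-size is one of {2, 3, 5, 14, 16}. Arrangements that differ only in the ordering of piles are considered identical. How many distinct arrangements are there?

The partitions of 22 that satisfy the conditions:
16, 2, 2, 2
14, 3, 3, 2
Counting gives 2.

2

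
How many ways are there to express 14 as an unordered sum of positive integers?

135

Counting exhaustively, 135 partitions satisfy the conditions.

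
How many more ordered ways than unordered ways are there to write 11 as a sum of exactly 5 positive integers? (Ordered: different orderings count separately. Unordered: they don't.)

200

Ordered (compositions into 5 parts): C(10,4) = 210.
Unordered (partitions into 5 parts): 10.
Difference: 210 − 10 = 200.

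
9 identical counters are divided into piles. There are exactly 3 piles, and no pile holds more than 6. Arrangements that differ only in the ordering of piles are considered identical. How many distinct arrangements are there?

6

They are:
1,2,6
1,3,5
2,2,5
1,4,4
2,3,4
3,3,3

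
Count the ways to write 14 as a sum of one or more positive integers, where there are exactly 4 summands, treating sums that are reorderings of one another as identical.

The partitions of 14 that satisfy the conditions:
1+1+1+11
1+1+2+10
1+1+3+9
1+2+2+9
1+1+4+8
1+2+3+8
2+2+2+8
1+1+5+7
1+2+4+7
1+3+3+7
2+2+3+7
1+1+6+6
1+2+5+6
1+3+4+6
2+2+4+6
2+3+3+6
1+3+5+5
2+2+5+5
1+4+4+5
2+3+4+5
3+3+3+5
2+4+4+4
3+3+4+4

23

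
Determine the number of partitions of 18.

385

Systematic enumeration (by largest part, then next-largest, …) yields 385.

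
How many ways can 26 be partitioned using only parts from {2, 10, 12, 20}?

7

Listing the qualifying partitions of 26:
2 + 2 + 2 + 20
2 + 12 + 12
2 + 2 + 10 + 12
2 + 2 + 2 + 2 + 2 + 2 + 2 + 12
2 + 2 + 2 + 10 + 10
2 + 2 + 2 + 2 + 2 + 2 + 2 + 2 + 10
2 + 2 + 2 + 2 + 2 + 2 + 2 + 2 + 2 + 2 + 2 + 2 + 2
That's 7 in total.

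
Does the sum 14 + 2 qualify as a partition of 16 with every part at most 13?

The parts sum to 16, and the condition 'no summand exceeds 13' is violated.

No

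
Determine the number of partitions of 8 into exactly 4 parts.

The partitions of 8 that satisfy the conditions:
5,1,1,1
4,2,1,1
3,3,1,1
3,2,2,1
2,2,2,2

5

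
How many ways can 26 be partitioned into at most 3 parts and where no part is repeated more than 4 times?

A partial list (first 12 by largest part):
26
1+25
2+24
1+1+24
3+23
1+2+23
4+22
1+3+22
2+2+22
5+21
1+4+21
2+3+21
…and 58 more, for 70 total.

70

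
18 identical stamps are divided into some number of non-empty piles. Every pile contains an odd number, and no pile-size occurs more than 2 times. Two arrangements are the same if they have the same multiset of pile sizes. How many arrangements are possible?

Listing the qualifying partitions of 18:
17, 1
15, 3
13, 5
13, 3, 1, 1
11, 7
11, 5, 1, 1
11, 3, 3, 1
9, 9
9, 7, 1, 1
9, 5, 3, 1
7, 7, 3, 1
7, 5, 5, 1
7, 5, 3, 3
5, 5, 3, 3, 1, 1

14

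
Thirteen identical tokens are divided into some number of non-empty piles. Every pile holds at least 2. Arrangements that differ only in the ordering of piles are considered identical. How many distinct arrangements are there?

The partitions of 13 that satisfy the conditions:
13
11,2
10,3
9,4
9,2,2
8,5
8,3,2
7,6
7,4,2
7,3,3
7,2,2,2
6,5,2
6,4,3
6,3,2,2
5,5,3
5,4,4
5,4,2,2
5,3,3,2
5,2,2,2,2
4,4,3,2
4,3,3,3
4,3,2,2,2
3,3,3,2,2
3,2,2,2,2,2
That's 24 in total.

24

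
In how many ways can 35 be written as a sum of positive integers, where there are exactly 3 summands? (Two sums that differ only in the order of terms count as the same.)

Direct enumeration gives 102 partitions.

102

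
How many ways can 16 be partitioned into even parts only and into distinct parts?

6

The partitions of 16 that satisfy the conditions:
16
2 + 14
4 + 12
6 + 10
2 + 4 + 10
2 + 6 + 8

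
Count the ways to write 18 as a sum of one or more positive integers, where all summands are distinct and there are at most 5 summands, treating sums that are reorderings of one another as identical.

There are too many to list fully; the first 12 (by largest part) are:
18
1,17
2,16
3,15
1,2,15
4,14
1,3,14
5,13
1,4,13
2,3,13
6,12
1,5,12
…and 34 more, for 46 total.

46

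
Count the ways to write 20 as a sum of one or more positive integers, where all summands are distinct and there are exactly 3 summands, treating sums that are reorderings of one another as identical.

24

Enumerating:
17 + 2 + 1
16 + 3 + 1
15 + 4 + 1
15 + 3 + 2
14 + 5 + 1
14 + 4 + 2
13 + 6 + 1
13 + 5 + 2
13 + 4 + 3
12 + 7 + 1
12 + 6 + 2
12 + 5 + 3
11 + 8 + 1
11 + 7 + 2
11 + 6 + 3
11 + 5 + 4
10 + 9 + 1
10 + 8 + 2
10 + 7 + 3
10 + 6 + 4
9 + 8 + 3
9 + 7 + 4
9 + 6 + 5
8 + 7 + 5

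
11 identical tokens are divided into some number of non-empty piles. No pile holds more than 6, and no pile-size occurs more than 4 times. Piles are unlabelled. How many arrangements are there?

32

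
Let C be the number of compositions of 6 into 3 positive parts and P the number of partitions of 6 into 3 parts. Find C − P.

Ordered (compositions into 3 parts): C(5,2) = 10.
Partitions of 6 into exactly 3 parts: 3.
Difference: 10 − 3 = 7.

7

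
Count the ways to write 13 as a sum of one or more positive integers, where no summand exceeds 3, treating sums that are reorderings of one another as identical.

The partitions of 13 that satisfy the conditions:
3,3,3,3,1
3,3,3,2,2
3,3,3,2,1,1
3,3,3,1,1,1,1
3,3,2,2,2,1
3,3,2,2,1,1,1
3,3,2,1,1,1,1,1
3,3,1,1,1,1,1,1,1
3,2,2,2,2,2
3,2,2,2,2,1,1
3,2,2,2,1,1,1,1
3,2,2,1,1,1,1,1,1
3,2,1,1,1,1,1,1,1,1
3,1,1,1,1,1,1,1,1,1,1
2,2,2,2,2,2,1
2,2,2,2,2,1,1,1
2,2,2,2,1,1,1,1,1
2,2,2,1,1,1,1,1,1,1
2,2,1,1,1,1,1,1,1,1,1
2,1,1,1,1,1,1,1,1,1,1,1
1,1,1,1,1,1,1,1,1,1,1,1,1
Counting gives 21.

21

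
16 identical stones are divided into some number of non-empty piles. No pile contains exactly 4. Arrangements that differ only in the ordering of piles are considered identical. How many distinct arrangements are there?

Systematic enumeration (by largest part, then next-largest, …) yields 154.

154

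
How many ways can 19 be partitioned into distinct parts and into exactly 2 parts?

9

Enumerating:
18, 1
17, 2
16, 3
15, 4
14, 5
13, 6
12, 7
11, 8
10, 9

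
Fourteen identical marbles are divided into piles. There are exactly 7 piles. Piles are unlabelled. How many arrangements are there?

15

Enumerating:
8 + 1 + 1 + 1 + 1 + 1 + 1
7 + 2 + 1 + 1 + 1 + 1 + 1
6 + 3 + 1 + 1 + 1 + 1 + 1
6 + 2 + 2 + 1 + 1 + 1 + 1
5 + 4 + 1 + 1 + 1 + 1 + 1
5 + 3 + 2 + 1 + 1 + 1 + 1
5 + 2 + 2 + 2 + 1 + 1 + 1
4 + 4 + 2 + 1 + 1 + 1 + 1
4 + 3 + 3 + 1 + 1 + 1 + 1
4 + 3 + 2 + 2 + 1 + 1 + 1
4 + 2 + 2 + 2 + 2 + 1 + 1
3 + 3 + 3 + 2 + 1 + 1 + 1
3 + 3 + 2 + 2 + 2 + 1 + 1
3 + 2 + 2 + 2 + 2 + 2 + 1
2 + 2 + 2 + 2 + 2 + 2 + 2
That's 15 in total.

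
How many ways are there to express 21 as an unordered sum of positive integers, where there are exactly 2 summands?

10

Enumerating:
20 + 1
19 + 2
18 + 3
17 + 4
16 + 5
15 + 6
14 + 7
13 + 8
12 + 9
11 + 10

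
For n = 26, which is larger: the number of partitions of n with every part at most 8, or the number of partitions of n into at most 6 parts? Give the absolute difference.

588

Partitions of 26 with every part at most 8: 1297.
Partitions of 26 into at most 6 parts: 709.
|1297 − 709| = 588.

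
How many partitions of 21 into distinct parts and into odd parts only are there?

Enumerating:
21
17+3+1
15+5+1
13+7+1
13+5+3
11+9+1
11+7+3
9+7+5

8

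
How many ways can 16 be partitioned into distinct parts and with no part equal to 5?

23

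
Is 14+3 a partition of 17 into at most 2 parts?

Yes

The parts sum to 17, and the condition 'there are at most 2 summands' holds.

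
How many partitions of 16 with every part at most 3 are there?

30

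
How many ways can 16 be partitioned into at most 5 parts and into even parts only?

They are:
16
14 + 2
12 + 4
12 + 2 + 2
10 + 6
10 + 4 + 2
10 + 2 + 2 + 2
8 + 8
8 + 6 + 2
8 + 4 + 4
8 + 4 + 2 + 2
8 + 2 + 2 + 2 + 2
6 + 6 + 4
6 + 6 + 2 + 2
6 + 4 + 4 + 2
6 + 4 + 2 + 2 + 2
4 + 4 + 4 + 4
4 + 4 + 4 + 2 + 2

18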